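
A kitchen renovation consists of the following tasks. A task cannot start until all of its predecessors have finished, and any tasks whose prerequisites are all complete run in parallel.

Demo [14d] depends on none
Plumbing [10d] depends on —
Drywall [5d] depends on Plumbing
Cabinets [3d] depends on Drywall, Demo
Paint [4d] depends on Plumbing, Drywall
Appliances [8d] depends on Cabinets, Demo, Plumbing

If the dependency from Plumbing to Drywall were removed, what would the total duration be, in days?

With the dependency in place, Plumbing→Drywall→Cabinets→Appliances = 10+5+3+8 = 26 sets the finish at 26 days.
Without Plumbing→Drywall, Drywall's earliest start moves from 10 to 0.
The longest chain is now Demo→Cabinets→Appliances = 14+3+8 = 25, so the project takes 25 days.

25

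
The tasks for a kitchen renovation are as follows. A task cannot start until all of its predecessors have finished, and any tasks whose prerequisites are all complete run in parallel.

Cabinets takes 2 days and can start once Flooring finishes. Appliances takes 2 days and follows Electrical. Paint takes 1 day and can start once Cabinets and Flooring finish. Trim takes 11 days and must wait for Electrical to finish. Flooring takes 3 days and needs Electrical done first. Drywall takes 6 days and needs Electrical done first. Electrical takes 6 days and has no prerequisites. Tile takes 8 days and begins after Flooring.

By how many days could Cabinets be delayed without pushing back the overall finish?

5

The longest chain is Electrical→Flooring→Tile = 6+3+8 = 17; overall finish 17 days.
Cabinets finishes as early as 11 and must finish by 16.
So Cabinets can slip 16 − 11 = 5 days.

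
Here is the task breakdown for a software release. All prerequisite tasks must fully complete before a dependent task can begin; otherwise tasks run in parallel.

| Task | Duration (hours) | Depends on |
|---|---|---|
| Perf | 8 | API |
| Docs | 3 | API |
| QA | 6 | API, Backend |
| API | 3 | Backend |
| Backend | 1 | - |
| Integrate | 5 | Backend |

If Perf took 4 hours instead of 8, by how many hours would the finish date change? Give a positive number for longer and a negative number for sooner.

-2

Baseline: Backend→API→Perf = 1+3+8 = 12 → 12 hours.
Perf is on the critical path; changing it to 4 makes that path 8 hours.
The binding chain switches to Backend→API→QA = 1+3+6 = 10; finish 10 hours.
Change in finish: 10 − 12 = -2 hours.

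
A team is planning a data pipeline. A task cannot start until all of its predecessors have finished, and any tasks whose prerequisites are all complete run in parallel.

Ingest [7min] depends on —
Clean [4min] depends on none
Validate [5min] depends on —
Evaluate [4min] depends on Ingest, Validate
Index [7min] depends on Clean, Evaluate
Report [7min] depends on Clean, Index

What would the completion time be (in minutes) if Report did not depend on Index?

18

With the dependency in place, Ingest→Evaluate→Index→Report = 7+4+7+7 = 25 sets the finish at 25 minutes.
Without Index→Report, Report's earliest start moves from 18 to 4.
The longest chain is now Ingest→Evaluate→Index = 7+4+7 = 18, so the data pipeline takes 18 minutes.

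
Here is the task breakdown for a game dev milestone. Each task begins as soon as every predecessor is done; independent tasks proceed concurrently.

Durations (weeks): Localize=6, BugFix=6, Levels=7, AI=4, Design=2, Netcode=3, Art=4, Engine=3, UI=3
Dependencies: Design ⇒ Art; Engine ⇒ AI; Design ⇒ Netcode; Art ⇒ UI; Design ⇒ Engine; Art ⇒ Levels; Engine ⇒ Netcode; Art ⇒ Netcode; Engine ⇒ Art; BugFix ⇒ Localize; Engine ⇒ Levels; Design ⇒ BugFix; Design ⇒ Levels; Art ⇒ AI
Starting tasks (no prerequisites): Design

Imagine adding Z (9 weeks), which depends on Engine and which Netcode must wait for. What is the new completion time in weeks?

Originally the game dev milestone takes 16 weeks.
With Z inserted, Netcode now waits for max(Engine, Art, Design, Z).
New critical path: Design→Engine→Z→Netcode = 2+3+9+3 = 17 ⇒ 17 weeks.

17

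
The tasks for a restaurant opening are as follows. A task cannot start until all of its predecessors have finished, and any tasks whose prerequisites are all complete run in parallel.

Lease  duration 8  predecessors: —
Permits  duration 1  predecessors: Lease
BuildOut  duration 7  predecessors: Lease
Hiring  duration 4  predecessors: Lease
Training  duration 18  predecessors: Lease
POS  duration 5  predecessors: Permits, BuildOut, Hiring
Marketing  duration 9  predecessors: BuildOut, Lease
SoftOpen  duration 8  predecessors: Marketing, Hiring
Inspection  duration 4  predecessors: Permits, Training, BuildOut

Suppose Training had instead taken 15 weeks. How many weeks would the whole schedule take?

Baseline: Lease→BuildOut→Marketing→SoftOpen = 8+7+9+8 = 32 → 32 weeks.
The longest path through Training is only 30 weeks, so Training has float 2.
The critical path is still Lease→BuildOut→Marketing→SoftOpen; finish is now 32 weeks.

32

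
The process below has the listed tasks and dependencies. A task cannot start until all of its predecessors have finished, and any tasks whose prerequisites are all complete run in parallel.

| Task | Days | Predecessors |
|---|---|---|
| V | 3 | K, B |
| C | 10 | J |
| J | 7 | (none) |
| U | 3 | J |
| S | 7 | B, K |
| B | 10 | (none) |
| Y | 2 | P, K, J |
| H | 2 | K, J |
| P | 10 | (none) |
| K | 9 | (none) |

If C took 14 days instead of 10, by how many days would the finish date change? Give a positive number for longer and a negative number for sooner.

4

As given, the longest chain is J→C = 7+10 = 17, so the finish is 17 days.
C lies on that path, so at 14 days the path becomes 21 days.
That remains the longest chain; total 21 days.
Change in finish: 21 − 17 = +4 days.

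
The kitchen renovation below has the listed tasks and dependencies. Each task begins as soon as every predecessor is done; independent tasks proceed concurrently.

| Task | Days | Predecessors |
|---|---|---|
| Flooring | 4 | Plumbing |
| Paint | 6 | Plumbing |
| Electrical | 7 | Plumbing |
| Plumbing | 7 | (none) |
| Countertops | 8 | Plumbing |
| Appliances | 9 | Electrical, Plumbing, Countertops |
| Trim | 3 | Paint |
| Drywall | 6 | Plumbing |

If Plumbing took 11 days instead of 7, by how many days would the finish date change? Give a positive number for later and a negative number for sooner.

The binding path is Plumbing→Countertops→Appliances = 7+8+9 = 24; finish at 24 days.
Since Plumbing is critical, the +4 change carries straight to that chain (now 28 days).
The critical path is still Plumbing→Countertops→Appliances; finish is now 28 days.
Change in finish: 28 − 24 = +4 days.

4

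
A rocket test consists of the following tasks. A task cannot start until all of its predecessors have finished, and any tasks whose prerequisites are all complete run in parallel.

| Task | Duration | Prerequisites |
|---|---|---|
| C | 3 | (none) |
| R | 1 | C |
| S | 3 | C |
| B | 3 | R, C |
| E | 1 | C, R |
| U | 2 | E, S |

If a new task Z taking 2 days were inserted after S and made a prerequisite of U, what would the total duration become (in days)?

10

Originally the plan takes 8 days.
With Z inserted, U now waits for max(E, S, Z).
New critical path: C→S→Z→U = 3+3+2+2 = 10 ⇒ 10 days.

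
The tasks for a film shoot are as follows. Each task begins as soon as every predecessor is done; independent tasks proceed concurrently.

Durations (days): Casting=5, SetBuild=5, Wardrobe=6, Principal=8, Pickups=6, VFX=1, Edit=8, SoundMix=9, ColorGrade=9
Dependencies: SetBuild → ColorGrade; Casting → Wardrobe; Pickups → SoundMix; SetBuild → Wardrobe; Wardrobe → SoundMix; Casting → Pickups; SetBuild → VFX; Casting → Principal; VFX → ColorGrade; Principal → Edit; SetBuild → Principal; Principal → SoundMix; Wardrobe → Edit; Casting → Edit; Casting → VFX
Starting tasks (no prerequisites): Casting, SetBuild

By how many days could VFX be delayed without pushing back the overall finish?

7

Critical path: Casting→Principal→SoundMix = 5+8+9 = 22, so the finish is 22 days.
The longest chain containing VFX totals 15 days.
Float = 22 − 15 = 7.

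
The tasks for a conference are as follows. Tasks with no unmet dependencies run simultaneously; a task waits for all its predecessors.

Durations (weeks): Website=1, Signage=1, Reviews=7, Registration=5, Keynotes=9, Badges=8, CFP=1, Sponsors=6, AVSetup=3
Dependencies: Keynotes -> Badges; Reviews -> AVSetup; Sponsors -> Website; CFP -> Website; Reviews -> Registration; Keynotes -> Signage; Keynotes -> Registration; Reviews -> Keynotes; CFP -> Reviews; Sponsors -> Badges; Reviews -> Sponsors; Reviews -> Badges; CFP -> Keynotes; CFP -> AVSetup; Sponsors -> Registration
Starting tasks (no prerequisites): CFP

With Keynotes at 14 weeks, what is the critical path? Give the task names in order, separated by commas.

Baseline: CFP→Reviews→Keynotes→Badges = 1+7+9+8 = 25 → 25 weeks.
Since Keynotes is critical, the +5 change carries straight to that chain (now 30 weeks).
That remains the longest chain; total 30 weeks.

CFP, Reviews, Keynotes, Badges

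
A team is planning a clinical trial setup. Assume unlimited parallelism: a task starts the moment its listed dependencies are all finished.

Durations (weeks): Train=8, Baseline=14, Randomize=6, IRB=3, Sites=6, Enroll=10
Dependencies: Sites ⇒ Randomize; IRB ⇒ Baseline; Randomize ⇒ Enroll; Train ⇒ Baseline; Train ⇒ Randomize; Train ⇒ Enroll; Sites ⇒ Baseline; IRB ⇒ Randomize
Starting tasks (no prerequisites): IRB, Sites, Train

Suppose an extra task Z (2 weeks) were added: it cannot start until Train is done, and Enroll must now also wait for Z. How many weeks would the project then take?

Originally the project takes 24 weeks.
With Z inserted, Enroll now waits for max(Randomize, Train, Z).
New critical path: Train→Randomize→Enroll = 8+6+10 = 24 ⇒ 24 weeks.

24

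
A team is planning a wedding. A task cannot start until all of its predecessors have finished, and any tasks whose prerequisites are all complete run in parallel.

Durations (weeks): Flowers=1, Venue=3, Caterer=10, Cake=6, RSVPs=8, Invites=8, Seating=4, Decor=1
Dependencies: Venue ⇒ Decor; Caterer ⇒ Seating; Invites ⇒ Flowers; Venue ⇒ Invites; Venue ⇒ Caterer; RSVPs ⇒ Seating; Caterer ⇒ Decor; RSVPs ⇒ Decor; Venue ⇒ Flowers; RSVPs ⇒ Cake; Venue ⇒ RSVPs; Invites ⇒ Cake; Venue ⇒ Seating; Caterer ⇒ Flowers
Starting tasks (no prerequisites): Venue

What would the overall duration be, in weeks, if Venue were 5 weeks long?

19

Critical path before the change: Venue→Caterer→Seating = 3+10+4 = 17 giving 17 weeks.
Venue lies on that path, so at 5 weeks the path becomes 19 weeks.
That remains the longest chain; total 19 weeks.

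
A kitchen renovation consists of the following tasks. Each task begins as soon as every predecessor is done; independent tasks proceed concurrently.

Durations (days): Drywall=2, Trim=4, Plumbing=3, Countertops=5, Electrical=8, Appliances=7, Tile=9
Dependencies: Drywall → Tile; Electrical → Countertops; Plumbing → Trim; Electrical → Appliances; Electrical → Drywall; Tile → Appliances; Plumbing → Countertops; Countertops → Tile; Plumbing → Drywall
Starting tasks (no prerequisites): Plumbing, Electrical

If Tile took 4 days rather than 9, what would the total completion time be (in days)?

24

Actual critical path: Electrical→Countertops→Tile→Appliances = 8+5+9+7 = 29 ⇒ 29 days.
Tile is on the critical path; changing it to 4 makes that path 24 days.
The critical path is still Electrical→Countertops→Tile→Appliances; finish is now 24 days.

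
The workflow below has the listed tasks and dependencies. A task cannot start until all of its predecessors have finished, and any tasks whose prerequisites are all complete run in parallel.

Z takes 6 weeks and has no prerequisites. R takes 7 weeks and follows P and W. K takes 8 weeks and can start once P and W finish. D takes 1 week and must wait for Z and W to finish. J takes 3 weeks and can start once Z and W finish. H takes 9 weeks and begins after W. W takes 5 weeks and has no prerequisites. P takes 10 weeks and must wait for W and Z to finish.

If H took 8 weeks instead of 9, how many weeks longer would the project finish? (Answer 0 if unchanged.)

0

As given, the longest chain is Z→P→K = 6+10+8 = 24, so the finish is 24 weeks.
H is off the critical path — its longest chain is 14 weeks, giving 10 of slack.
The critical path is still Z→P→K; finish is now 24 weeks.
Change in finish: 24 − 24 = +0 weeks.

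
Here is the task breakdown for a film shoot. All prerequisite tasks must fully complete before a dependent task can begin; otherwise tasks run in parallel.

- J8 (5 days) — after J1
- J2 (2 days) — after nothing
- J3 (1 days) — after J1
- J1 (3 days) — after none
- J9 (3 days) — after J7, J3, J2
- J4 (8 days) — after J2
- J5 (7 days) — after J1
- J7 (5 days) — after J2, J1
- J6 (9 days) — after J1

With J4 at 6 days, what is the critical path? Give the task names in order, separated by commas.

Baseline: J1→J6 = 3+9 = 12 → 12 days.
J4 has 2 days of float (longest path through it is 10).
The critical path is still J1→J6; finish is now 12 days.

J1, J6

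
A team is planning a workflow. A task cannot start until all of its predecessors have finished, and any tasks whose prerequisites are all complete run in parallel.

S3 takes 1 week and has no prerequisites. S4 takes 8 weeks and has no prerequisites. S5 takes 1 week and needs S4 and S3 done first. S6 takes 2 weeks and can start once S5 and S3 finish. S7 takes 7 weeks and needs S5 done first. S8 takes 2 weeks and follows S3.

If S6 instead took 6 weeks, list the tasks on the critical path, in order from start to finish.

S4, S5, S7

Baseline: S4→S5→S7 = 8+1+7 = 16 → 16 weeks.
S6 has 5 weeks of float (longest path through it is 11).
No other chain overtakes it, so the finish is 16 weeks.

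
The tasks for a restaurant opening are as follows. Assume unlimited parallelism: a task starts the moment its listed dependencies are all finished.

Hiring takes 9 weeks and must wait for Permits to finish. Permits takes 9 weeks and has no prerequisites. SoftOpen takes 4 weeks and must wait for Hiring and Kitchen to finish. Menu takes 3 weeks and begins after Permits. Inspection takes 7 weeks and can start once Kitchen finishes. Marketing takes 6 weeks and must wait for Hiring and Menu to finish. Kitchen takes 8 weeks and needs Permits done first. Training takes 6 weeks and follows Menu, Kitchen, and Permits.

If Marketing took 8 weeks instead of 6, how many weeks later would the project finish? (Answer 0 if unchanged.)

2

The binding path is Permits→Hiring→Marketing = 9+9+6 = 24; finish at 24 weeks.
Marketing lies on that path, so at 8 weeks the path becomes 26 weeks.
That remains the longest chain; total 26 weeks.
Change in finish: 26 − 24 = +2 weeks.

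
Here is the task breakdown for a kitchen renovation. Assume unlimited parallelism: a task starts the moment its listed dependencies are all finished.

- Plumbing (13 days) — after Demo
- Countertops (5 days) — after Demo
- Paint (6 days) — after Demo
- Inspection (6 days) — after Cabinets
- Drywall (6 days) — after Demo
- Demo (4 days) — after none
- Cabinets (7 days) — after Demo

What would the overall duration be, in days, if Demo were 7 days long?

Critical path before the change: Demo→Plumbing = 4+13 = 17 giving 17 days.
Demo lies on that path, so at 7 days the path becomes 20 days.
The critical path is still Demo→Plumbing; finish is now 20 days.

20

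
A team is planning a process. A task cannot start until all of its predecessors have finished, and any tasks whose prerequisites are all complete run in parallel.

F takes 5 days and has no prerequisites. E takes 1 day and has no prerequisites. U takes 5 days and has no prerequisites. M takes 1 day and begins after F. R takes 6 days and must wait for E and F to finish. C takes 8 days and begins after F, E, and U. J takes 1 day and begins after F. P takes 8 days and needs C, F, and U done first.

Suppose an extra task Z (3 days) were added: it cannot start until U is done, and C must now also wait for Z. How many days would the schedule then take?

24

Originally the schedule takes 21 days.
With Z inserted, C now waits for max(F, E, U, Z).
New critical path: U→Z→C→P = 5+3+8+8 = 24 ⇒ 24 days.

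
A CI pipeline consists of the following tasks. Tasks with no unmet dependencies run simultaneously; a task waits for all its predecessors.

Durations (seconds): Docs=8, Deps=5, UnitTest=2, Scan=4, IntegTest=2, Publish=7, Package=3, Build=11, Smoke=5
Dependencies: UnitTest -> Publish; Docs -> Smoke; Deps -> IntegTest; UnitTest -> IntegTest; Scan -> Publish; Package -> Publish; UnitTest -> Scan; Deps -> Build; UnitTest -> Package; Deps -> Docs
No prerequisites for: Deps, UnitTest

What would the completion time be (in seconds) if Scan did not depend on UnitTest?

Original critical path: Deps→Docs→Smoke = 5+8+5 = 18 ⇒ 18 seconds.
Without UnitTest→Scan, Scan's earliest start moves from 2 to 0.
New critical path: Deps→Docs→Smoke = 5+8+5 = 18 ⇒ 18 seconds.

18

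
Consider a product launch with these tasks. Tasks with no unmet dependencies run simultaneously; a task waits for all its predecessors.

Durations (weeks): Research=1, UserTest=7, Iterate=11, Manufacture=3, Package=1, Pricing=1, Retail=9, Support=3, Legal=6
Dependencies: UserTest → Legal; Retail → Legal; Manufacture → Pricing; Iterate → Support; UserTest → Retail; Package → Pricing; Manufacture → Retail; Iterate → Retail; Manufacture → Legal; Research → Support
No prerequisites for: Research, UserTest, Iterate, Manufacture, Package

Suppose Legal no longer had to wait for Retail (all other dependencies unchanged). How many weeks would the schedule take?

With the dependency in place, Iterate→Retail→Legal = 11+9+6 = 26 sets the finish at 26 weeks.
Without Retail→Legal, Legal's earliest start moves from 20 to 7.
After: Iterate→Retail = 11+9 = 20 → 20 weeks.

20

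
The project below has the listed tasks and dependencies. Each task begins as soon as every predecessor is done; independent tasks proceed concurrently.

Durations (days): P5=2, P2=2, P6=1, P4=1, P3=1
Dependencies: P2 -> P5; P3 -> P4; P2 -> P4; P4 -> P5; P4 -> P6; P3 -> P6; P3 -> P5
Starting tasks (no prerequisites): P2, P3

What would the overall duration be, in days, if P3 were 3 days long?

Critical path before the change: P2→P4→P5 = 2+1+2 = 5 giving 5 days.
P3 is off the critical path — its longest chain is 4 days, giving 1 of slack.
The binding chain switches to P3→P4→P5 = 3+1+2 = 6; finish 6 days.

6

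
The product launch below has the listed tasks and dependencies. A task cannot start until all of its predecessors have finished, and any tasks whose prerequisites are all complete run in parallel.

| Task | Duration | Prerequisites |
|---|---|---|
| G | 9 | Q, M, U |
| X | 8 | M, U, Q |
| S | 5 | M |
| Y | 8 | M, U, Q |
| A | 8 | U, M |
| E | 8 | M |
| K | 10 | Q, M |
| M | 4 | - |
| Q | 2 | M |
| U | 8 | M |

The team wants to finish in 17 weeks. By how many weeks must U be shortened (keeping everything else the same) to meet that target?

4

Current finish: 21 weeks; target: 17.
U is on every critical path, so each week cut from U cuts the finish by one (this holds down to a finish of 16).
Need 21 − 17 = 4 weeks off U → U becomes 4 weeks, finish becomes 17.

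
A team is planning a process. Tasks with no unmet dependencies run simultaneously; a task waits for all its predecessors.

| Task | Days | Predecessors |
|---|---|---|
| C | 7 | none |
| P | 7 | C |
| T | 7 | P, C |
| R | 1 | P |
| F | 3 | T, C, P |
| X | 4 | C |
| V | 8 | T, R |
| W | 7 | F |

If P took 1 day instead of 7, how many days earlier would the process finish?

6

Baseline: C→P→T→F→W = 7+7+7+3+7 = 31 → 31 days.
P lies on that path, so at 1 day the path becomes 25 days.
No other chain overtakes it, so the finish is 25 days.
Change in finish: 25 − 31 = -6 days.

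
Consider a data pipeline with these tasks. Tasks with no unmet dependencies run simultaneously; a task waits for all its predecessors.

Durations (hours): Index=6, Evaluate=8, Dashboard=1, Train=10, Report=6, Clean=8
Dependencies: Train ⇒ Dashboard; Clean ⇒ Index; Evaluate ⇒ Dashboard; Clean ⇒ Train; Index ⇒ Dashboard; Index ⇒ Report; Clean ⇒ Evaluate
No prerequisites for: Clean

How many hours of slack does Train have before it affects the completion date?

Critical path: Clean→Index→Report = 8+6+6 = 20, so the finish is 20 hours.
Longest path through Train: 19 hours (earliest finish 18, latest finish 19).
So Train can slip 19 − 18 = 1 hour.

1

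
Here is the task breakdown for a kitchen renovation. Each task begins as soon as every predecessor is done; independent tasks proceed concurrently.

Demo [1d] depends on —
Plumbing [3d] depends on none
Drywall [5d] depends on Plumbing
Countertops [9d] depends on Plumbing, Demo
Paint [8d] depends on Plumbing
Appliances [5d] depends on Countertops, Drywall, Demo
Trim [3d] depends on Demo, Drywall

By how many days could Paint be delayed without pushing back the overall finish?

6

Critical path: Plumbing→Countertops→Appliances = 3+9+5 = 17, so the finish is 17 days.
Longest path through Paint: 11 days (earliest finish 11, latest finish 17).
Float = 17 − 11 = 6.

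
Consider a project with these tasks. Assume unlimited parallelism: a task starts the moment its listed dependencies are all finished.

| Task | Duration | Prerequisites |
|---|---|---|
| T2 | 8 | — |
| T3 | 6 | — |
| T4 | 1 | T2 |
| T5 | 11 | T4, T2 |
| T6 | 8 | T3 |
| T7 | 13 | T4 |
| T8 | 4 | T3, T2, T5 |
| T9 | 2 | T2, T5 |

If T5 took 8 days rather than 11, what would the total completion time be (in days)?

22

Actual critical path: T2→T4→T5→T8 = 8+1+11+4 = 24 ⇒ 24 days.
T5 lies on that path, so at 8 days the path becomes 21 days.
The binding chain switches to T2→T4→T7 = 8+1+13 = 22; finish 22 days.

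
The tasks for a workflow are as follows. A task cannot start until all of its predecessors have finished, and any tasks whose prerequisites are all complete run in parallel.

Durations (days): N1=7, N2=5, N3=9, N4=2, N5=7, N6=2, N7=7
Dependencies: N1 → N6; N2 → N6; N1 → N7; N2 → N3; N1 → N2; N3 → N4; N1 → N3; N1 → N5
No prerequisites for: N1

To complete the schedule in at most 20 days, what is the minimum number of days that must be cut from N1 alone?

Current finish: 23 days; target: 20.
N1 is on every critical path, so each day cut from N1 cuts the finish by one (this holds down to a finish of 17).
Need 23 − 20 = 3 days off N1 → N1 becomes 4 days, finish becomes 20.

3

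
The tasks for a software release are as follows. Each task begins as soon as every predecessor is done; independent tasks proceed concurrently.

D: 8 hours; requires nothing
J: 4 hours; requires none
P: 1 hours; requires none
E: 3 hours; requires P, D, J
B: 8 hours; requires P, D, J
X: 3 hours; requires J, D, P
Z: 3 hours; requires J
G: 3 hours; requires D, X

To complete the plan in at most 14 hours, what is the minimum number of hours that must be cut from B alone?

2

Current finish: 16 hours; target: 14.
B is on every critical path, so each hour cut from B cuts the finish by one (this holds down to a finish of 14).
Need 16 − 14 = 2 hours off B → B becomes 6 hours, finish becomes 14.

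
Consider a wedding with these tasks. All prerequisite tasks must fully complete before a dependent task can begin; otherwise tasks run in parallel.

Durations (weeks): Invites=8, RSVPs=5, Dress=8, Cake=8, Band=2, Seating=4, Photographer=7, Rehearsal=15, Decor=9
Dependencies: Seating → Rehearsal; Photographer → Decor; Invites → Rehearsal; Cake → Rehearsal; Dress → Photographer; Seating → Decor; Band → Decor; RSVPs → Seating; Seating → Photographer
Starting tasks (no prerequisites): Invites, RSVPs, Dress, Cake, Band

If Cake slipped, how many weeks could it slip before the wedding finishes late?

Critical path: RSVPs→Seating→Photographer→Decor = 5+4+7+9 = 25, so the finish is 25 weeks.
Longest path through Cake: 23 weeks (earliest finish 8, latest finish 10).
Float = 25 − 23 = 2.

2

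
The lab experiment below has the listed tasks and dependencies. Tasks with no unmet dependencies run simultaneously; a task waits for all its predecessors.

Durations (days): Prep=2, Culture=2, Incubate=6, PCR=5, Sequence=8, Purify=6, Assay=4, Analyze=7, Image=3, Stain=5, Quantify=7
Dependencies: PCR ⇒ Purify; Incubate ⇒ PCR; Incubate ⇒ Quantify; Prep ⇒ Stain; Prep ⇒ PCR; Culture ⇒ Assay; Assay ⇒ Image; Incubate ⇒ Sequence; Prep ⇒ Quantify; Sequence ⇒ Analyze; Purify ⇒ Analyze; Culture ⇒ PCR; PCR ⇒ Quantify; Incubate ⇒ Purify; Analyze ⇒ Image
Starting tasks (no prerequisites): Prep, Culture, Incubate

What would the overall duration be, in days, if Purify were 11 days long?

32

Critical path before the change: Incubate→PCR→Purify→Analyze→Image = 6+5+6+7+3 = 27 giving 27 days.
Purify is on the critical path; changing it to 11 makes that path 32 days.
No other chain overtakes it, so the finish is 32 days.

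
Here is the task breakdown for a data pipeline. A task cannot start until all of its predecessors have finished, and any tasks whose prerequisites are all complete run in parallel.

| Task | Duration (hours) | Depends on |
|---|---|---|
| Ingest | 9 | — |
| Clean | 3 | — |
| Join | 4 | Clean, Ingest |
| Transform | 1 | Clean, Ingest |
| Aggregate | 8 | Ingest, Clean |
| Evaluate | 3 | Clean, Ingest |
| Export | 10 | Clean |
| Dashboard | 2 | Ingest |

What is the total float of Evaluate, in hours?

The longest chain is Ingest→Aggregate = 9+8 = 17; overall finish 17 hours.
The longest chain containing Evaluate totals 12 hours.
Slack of Evaluate = 14 − 9 = 5 hours.

5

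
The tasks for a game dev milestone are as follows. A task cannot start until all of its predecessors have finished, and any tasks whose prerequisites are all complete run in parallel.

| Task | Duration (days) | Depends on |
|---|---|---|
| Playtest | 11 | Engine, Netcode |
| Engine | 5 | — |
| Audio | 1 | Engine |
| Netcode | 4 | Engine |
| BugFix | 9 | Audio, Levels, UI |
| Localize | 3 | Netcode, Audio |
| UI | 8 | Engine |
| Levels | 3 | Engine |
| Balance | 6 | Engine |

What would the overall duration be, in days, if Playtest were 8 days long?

22

Critical path before the change: Engine→UI→BugFix = 5+8+9 = 22 giving 22 days.
Playtest has 2 days of float (longest path through it is 20).
That remains the longest chain; total 22 days.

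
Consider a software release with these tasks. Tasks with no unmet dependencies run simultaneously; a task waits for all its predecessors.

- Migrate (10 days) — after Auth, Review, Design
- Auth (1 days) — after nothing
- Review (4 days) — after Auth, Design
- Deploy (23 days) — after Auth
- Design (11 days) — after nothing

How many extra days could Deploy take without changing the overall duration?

1

Design→Review→Migrate = 11+4+10 = 25 sets the makespan at 25 days.
Longest path through Deploy: 24 days (earliest finish 24, latest finish 25).
Float = 25 − 24 = 1.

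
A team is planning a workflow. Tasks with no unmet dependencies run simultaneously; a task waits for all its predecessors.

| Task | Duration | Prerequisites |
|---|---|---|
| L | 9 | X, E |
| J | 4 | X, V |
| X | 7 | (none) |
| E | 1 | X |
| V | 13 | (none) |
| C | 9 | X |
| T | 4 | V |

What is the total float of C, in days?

1

The longest chain is X→E→L = 7+1+9 = 17; overall finish 17 days.
Longest path through C: 16 days (earliest finish 16, latest finish 17).
So C can slip 17 − 16 = 1 day.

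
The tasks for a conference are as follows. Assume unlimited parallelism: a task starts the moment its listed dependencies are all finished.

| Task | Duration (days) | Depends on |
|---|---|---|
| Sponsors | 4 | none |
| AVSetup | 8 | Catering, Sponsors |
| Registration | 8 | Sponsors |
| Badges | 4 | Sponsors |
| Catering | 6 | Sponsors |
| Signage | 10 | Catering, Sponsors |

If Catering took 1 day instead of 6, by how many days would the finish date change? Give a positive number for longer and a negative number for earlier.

-5

Critical path before the change: Sponsors→Catering→Signage = 4+6+10 = 20 giving 20 days.
Since Catering is critical, the -5 change carries straight to that chain (now 15 days).
No other chain overtakes it, so the finish is 15 days.
Change in finish: 15 − 20 = -5 days.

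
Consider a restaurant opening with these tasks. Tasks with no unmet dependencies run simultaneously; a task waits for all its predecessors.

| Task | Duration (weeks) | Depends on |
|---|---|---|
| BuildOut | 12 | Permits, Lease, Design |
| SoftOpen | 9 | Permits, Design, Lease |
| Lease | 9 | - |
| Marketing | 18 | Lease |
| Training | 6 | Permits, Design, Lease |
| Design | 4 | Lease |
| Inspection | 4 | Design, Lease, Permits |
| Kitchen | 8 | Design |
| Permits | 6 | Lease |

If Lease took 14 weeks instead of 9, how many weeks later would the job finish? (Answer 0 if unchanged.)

As given, the longest chain is Lease→Permits→BuildOut = 9+6+12 = 27, so the finish is 27 weeks.
Lease is on the critical path; changing it to 14 makes that path 32 weeks.
That remains the longest chain; total 32 weeks.
Change in finish: 32 − 27 = +5 weeks.

5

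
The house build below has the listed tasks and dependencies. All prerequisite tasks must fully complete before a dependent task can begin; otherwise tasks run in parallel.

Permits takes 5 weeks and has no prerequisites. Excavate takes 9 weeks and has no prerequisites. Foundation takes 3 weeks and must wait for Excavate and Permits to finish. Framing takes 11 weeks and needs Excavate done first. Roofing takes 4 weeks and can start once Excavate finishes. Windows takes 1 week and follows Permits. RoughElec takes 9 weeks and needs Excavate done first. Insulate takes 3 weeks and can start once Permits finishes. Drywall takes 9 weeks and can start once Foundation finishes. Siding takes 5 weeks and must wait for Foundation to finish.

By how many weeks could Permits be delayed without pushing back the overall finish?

Excavate→Foundation→Drywall = 9+3+9 = 21 sets the makespan at 21 weeks.
Longest path through Permits: 17 weeks (earliest finish 5, latest finish 9).
Float = 21 − 17 = 4.

4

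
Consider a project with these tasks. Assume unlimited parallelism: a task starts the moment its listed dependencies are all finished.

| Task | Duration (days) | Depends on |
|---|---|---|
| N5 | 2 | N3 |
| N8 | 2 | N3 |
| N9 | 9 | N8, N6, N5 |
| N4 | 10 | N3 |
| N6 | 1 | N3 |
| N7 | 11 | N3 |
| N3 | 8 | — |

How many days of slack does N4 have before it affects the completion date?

N3→N5→N9 = 8+2+9 = 19 sets the makespan at 19 days.
N4 finishes as early as 18 and must finish by 19.
Float = 19 − 18 = 1.

1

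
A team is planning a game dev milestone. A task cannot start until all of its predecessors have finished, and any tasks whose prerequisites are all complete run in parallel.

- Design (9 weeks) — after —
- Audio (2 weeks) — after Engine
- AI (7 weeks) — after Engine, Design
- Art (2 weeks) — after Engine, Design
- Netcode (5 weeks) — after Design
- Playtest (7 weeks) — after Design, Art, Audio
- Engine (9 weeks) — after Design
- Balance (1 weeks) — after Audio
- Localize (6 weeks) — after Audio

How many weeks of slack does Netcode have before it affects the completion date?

13

Design→Engine→Art→Playtest = 9+9+2+7 = 27 sets the makespan at 27 weeks.
Longest path through Netcode: 14 weeks (earliest finish 14, latest finish 27).
Slack of Netcode = 22 − 9 = 13 weeks.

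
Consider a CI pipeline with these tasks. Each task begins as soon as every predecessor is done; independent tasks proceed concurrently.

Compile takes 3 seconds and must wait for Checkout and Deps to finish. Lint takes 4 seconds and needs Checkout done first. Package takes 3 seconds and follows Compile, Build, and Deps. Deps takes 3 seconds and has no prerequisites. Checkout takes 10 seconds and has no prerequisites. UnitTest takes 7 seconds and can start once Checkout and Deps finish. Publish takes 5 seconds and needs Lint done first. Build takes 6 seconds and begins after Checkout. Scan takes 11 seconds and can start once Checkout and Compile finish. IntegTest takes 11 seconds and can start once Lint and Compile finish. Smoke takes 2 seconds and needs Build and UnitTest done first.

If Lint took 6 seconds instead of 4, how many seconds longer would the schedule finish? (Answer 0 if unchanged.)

Critical path before the change: Checkout→Lint→IntegTest = 10+4+11 = 25 giving 25 seconds.
Since Lint is critical, the +2 change carries straight to that chain (now 27 seconds).
The critical path is still Checkout→Lint→IntegTest; finish is now 27 seconds.
Change in finish: 27 − 25 = +2 seconds.

2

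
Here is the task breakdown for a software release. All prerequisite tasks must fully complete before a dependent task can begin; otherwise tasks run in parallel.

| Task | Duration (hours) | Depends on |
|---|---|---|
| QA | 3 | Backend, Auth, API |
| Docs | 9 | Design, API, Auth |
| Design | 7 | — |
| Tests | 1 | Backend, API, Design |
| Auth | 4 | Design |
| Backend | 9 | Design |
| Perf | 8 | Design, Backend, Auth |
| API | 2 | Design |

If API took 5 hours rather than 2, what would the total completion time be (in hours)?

As given, the longest chain is Design→Backend→Perf = 7+9+8 = 24, so the finish is 24 hours.
API is off the critical path — its longest chain is 18 hours, giving 6 of slack.
That remains the longest chain; total 24 hours.

24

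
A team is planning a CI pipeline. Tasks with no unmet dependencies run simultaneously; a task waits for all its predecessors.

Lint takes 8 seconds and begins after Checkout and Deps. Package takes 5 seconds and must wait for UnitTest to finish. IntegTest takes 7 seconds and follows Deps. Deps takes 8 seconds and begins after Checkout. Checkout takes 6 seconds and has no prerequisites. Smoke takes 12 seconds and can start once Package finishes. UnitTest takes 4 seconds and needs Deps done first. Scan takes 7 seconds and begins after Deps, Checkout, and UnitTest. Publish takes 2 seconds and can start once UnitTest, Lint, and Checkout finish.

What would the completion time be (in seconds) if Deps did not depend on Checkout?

29

Original critical path: Checkout→Deps→UnitTest→Package→Smoke = 6+8+4+5+12 = 35 ⇒ 35 seconds.
Without Checkout→Deps, Deps's earliest start moves from 6 to 0.
After: Deps→UnitTest→Package→Smoke = 8+4+5+12 = 29 → 29 seconds.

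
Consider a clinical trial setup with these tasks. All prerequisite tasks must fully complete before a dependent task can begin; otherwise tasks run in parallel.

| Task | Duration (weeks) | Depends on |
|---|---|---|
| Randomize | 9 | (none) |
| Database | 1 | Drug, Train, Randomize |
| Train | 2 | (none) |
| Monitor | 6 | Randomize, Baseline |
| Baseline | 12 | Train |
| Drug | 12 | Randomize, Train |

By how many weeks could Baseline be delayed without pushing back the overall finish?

2

The longest chain is Randomize→Drug→Database = 9+12+1 = 22; overall finish 22 weeks.
Baseline finishes as early as 14 and must finish by 16.
So Baseline can slip 16 − 14 = 2 weeks.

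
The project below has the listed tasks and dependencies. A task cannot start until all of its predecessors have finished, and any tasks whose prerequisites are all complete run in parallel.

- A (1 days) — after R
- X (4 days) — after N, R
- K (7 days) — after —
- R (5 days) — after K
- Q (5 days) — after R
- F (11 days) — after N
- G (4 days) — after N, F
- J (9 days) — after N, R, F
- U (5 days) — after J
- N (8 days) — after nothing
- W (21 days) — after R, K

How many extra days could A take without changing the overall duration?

20

The longest chain is K→R→W = 7+5+21 = 33; overall finish 33 days.
A finishes as early as 13 and must finish by 33.
Float = 33 − 13 = 20.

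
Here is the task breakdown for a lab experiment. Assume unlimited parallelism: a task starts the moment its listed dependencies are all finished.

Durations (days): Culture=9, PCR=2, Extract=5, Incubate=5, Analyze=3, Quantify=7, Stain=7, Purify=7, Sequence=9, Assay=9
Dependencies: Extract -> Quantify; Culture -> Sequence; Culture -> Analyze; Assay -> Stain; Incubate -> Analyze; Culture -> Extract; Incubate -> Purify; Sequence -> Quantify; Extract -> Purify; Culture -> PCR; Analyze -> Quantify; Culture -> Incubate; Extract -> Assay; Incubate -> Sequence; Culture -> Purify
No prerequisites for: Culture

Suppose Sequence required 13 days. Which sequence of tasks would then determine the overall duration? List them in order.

Culture, Incubate, Sequence, Quantify

Baseline: Culture→Incubate→Sequence→Quantify = 9+5+9+7 = 30 → 30 days.
Sequence is on the critical path; changing it to 13 makes that path 34 days.
The critical path is still Culture→Incubate→Sequence→Quantify; finish is now 34 days.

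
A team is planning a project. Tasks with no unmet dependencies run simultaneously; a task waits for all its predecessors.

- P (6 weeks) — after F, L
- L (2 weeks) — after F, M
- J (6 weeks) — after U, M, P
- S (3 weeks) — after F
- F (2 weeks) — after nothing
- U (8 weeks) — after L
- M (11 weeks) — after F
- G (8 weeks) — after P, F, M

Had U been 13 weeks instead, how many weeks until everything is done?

34

As given, the longest chain is F→M→L→U→J = 2+11+2+8+6 = 29, so the finish is 29 weeks.
U lies on that path, so at 13 weeks the path becomes 34 weeks.
No other chain overtakes it, so the finish is 34 weeks.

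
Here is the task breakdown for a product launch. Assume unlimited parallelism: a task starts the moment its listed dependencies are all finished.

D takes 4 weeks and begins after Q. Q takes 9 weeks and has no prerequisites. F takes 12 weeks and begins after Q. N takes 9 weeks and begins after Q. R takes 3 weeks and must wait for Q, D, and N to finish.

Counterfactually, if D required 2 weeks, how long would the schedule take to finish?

21

Actual critical path: Q→N→R = 9+9+3 = 21 ⇒ 21 weeks.
D is off the critical path — its longest chain is 16 weeks, giving 5 of slack.
No other chain overtakes it, so the finish is 21 weeks.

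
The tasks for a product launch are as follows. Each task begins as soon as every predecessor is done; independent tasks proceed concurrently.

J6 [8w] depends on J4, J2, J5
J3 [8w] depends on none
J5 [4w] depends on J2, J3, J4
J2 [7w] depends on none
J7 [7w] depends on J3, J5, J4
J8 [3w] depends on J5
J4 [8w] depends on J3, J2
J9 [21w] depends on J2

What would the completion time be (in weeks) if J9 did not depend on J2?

28

Original critical path: J2→J9 = 7+21 = 28 ⇒ 28 weeks.
Without J2→J9, J9's earliest start moves from 7 to 0.
The longest chain is now J3→J4→J5→J6 = 8+8+4+8 = 28, so the job takes 28 weeks.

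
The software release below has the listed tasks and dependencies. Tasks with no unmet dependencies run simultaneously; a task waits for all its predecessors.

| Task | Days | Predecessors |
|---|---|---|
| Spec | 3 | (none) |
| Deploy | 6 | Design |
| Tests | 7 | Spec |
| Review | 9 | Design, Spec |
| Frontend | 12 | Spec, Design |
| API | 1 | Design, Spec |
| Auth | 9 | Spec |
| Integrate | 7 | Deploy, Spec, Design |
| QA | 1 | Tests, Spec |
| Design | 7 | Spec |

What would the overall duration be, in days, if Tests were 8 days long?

23

Actual critical path: Spec→Design→Deploy→Integrate = 3+7+6+7 = 23 ⇒ 23 days.
Tests has 12 days of float (longest path through it is 11).
That remains the longest chain; total 23 days.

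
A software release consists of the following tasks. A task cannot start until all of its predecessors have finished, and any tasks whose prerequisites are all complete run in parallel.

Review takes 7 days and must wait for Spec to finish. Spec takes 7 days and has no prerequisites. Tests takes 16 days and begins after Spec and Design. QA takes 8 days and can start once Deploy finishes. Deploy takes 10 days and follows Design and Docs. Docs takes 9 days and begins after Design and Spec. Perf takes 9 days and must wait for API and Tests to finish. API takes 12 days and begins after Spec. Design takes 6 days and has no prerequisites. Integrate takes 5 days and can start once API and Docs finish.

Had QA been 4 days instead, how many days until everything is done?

The binding path is Spec→Docs→Deploy→QA = 7+9+10+8 = 34; finish at 34 days.
QA lies on that path, so at 4 days the path becomes 30 days.
Now Spec→Tests→Perf = 7+16+9 = 32 is longest, so the finish becomes 32 days.

32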